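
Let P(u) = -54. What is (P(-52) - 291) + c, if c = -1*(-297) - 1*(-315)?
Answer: 267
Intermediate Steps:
c = 612 (c = 297 + 315 = 612)
(P(-52) - 291) + c = (-54 - 291) + 612 = -345 + 612 = 267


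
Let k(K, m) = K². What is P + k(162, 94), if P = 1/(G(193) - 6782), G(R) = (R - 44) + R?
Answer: 169011359/6440 ≈ 26244.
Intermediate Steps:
G(R) = -44 + 2*R (G(R) = (-44 + R) + R = -44 + 2*R)
P = -1/6440 (P = 1/((-44 + 2*193) - 6782) = 1/((-44 + 386) - 6782) = 1/(342 - 6782) = 1/(-6440) = -1/6440 ≈ -0.00015528)
P + k(162, 94) = -1/6440 + 162² = -1/6440 + 26244 = 169011359/6440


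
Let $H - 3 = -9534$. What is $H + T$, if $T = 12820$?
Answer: $3289$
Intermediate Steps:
$H = -9531$ ($H = 3 - 9534 = -9531$)
$H + T = -9531 + 12820 = 3289$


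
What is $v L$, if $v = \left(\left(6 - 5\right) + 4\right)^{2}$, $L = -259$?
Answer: $-6475$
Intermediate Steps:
$v = 25$ ($v = \left(\left(6 - 5\right) + 4\right)^{2} = \left(1 + 4\right)^{2} = 5^{2} = 25$)
$v L = 25 \left(-259\right) = -6475$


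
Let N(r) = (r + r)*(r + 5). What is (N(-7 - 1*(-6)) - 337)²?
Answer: 119025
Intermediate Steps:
N(r) = 2*r*(5 + r) (N(r) = (2*r)*(5 + r) = 2*r*(5 + r))
(N(-7 - 1*(-6)) - 337)² = (2*(-7 - 1*(-6))*(5 + (-7 - 1*(-6))) - 337)² = (2*(-7 + 6)*(5 + (-7 + 6)) - 337)² = (2*(-1)*(5 - 1) - 337)² = (2*(-1)*4 - 337)² = (-8 - 337)² = (-345)² = 119025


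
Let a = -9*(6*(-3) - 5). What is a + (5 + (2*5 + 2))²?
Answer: 496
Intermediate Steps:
a = 207 (a = -9*(-18 - 5) = -9*(-23) = 207)
a + (5 + (2*5 + 2))² = 207 + (5 + (2*5 + 2))² = 207 + (5 + (10 + 2))² = 207 + (5 + 12)² = 207 + 17² = 207 + 289 = 496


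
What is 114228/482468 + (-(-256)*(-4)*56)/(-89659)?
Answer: 9477053311/10814399603 ≈ 0.87634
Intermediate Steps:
114228/482468 + (-(-256)*(-4)*56)/(-89659) = 114228*(1/482468) + (-64*16*56)*(-1/89659) = 28557/120617 - 1024*56*(-1/89659) = 28557/120617 - 57344*(-1/89659) = 28557/120617 + 57344/89659 = 9477053311/10814399603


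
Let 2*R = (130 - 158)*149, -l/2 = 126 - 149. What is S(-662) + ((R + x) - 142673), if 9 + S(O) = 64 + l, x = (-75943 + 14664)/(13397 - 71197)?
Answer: -8361171121/57800 ≈ -1.4466e+5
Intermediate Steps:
l = 46 (l = -2*(126 - 149) = -2*(-23) = 46)
x = 61279/57800 (x = -61279/(-57800) = -61279*(-1/57800) = 61279/57800 ≈ 1.0602)
R = -2086 (R = ((130 - 158)*149)/2 = (-28*149)/2 = (½)*(-4172) = -2086)
S(O) = 101 (S(O) = -9 + (64 + 46) = -9 + 110 = 101)
S(-662) + ((R + x) - 142673) = 101 + ((-2086 + 61279/57800) - 142673) = 101 + (-120509521/57800 - 142673) = 101 - 8367008921/57800 = -8361171121/57800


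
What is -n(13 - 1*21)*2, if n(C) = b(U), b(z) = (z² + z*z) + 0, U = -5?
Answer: -100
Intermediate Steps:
b(z) = 2*z² (b(z) = (z² + z²) + 0 = 2*z² + 0 = 2*z²)
n(C) = 50 (n(C) = 2*(-5)² = 2*25 = 50)
-n(13 - 1*21)*2 = -50*2 = -1*100 = -100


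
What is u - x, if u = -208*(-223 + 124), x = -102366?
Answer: 122958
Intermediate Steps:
u = 20592 (u = -208*(-99) = 20592)
u - x = 20592 - 1*(-102366) = 20592 + 102366 = 122958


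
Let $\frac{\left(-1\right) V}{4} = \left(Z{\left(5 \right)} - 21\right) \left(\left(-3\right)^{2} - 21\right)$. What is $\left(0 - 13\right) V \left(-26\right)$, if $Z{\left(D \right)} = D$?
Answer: $-259584$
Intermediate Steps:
$V = -768$ ($V = - 4 \left(5 - 21\right) \left(\left(-3\right)^{2} - 21\right) = - 4 \left(- 16 \left(9 - 21\right)\right) = - 4 \left(\left(-16\right) \left(-12\right)\right) = \left(-4\right) 192 = -768$)
$\left(0 - 13\right) V \left(-26\right) = \left(0 - 13\right) \left(-768\right) \left(-26\right) = \left(-13\right) \left(-768\right) \left(-26\right) = 9984 \left(-26\right) = -259584$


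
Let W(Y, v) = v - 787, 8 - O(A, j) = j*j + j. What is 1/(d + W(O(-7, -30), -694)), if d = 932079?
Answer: 1/930598 ≈ 1.0746e-6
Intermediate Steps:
O(A, j) = 8 - j - j² (O(A, j) = 8 - (j*j + j) = 8 - (j² + j) = 8 - (j + j²) = 8 + (-j - j²) = 8 - j - j²)
W(Y, v) = -787 + v
1/(d + W(O(-7, -30), -694)) = 1/(932079 + (-787 - 694)) = 1/(932079 - 1481) = 1/930598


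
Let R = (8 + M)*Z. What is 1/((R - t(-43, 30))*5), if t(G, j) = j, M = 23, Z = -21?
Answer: -1/3405 ≈ -0.00029369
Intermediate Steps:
R = -651 (R = (8 + 23)*(-21) = 31*(-21) = -651)
1/((R - t(-43, 30))*5) = 1/((-651 - 1*30)*5) = 1/((-651 - 30)*5) = 1/(-681*5) = 1/(-3405) = -1/3405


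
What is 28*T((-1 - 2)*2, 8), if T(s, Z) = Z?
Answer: 224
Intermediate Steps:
28*T((-1 - 2)*2, 8) = 28*8 = 224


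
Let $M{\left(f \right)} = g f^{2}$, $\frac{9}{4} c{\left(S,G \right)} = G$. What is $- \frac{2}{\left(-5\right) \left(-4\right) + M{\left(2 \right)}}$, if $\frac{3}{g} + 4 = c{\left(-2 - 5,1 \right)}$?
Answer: $- \frac{16}{133} \approx -0.1203$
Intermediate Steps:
$c{\left(S,G \right)} = \frac{4 G}{9}$
$g = - \frac{27}{32}$ ($g = \frac{3}{-4 + \frac{4}{9} \cdot 1} = \frac{3}{-4 + \frac{4}{9}} = \frac{3}{- \frac{32}{9}} = 3 \left(- \frac{9}{32}\right) = - \frac{27}{32} \approx -0.84375$)
$M{\left(f \right)} = - \frac{27 f^{2}}{32}$
$- \frac{2}{\left(-5\right) \left(-4\right) + M{\left(2 \right)}} = - \frac{2}{\left(-5\right) \left(-4\right) - \frac{27 \cdot 2^{2}}{32}} = - \frac{2}{20 - \frac{27}{8}} = - \frac{2}{\frac{133}{8}} = \left(-2\right) \frac{8}{133} = - \frac{16}{133}$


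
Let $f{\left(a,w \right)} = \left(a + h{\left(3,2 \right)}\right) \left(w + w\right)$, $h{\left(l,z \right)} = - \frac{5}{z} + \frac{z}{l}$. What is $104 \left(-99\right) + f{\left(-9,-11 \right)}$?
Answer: $- \frac{30173}{3} \approx -10058.0$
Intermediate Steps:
$f{\left(a,w \right)} = 2 w \left(- \frac{11}{6} + a\right)$ ($f{\left(a,w \right)} = \left(a + \left(- \frac{5}{2} + \frac{2}{3}\right)\right) \left(w + w\right) = \left(a + \left(\left(-5\right) \frac{1}{2} + 2 \cdot \frac{1}{3}\right)\right) 2 w = \left(a + \left(- \frac{5}{2} + \frac{2}{3}\right)\right) 2 w = \left(a - \frac{11}{6}\right) 2 w = \left(- \frac{11}{6} + a\right) 2 w = 2 w \left(- \frac{11}{6} + a\right)$)
$104 \left(-99\right) + f{\left(-9,-11 \right)} = 104 \left(-99\right) + \frac{1}{3} \left(-11\right) \left(-11 + 6 \left(-9\right)\right) = -10296 + \frac{1}{3} \left(-11\right) \left(-11 - 54\right) = -10296 + \frac{1}{3} \left(-11\right) \left(-65\right) = -10296 + \frac{715}{3} = - \frac{30173}{3}$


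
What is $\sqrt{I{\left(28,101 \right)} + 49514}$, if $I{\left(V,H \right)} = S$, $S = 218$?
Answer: $2 \sqrt{12433} \approx 223.01$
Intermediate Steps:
$I{\left(V,H \right)} = 218$
$\sqrt{I{\left(28,101 \right)} + 49514} = \sqrt{218 + 49514} = \sqrt{49732} = 2 \sqrt{12433}$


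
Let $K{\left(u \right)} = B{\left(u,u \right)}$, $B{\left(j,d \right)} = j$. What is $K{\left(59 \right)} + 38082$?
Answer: $38141$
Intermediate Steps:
$K{\left(u \right)} = u$
$K{\left(59 \right)} + 38082 = 59 + 38082 = 38141$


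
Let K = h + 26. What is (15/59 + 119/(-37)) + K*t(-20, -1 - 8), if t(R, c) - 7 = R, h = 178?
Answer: -5795782/2183 ≈ -2655.0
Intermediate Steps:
t(R, c) = 7 + R
K = 204 (K = 178 + 26 = 204)
(15/59 + 119/(-37)) + K*t(-20, -1 - 8) = (15/59 + 119/(-37)) + 204*(7 - 20) = (15*(1/59) + 119*(-1/37)) + 204*(-13) = (15/59 - 119/37) - 2652 = -6466/2183 - 2652 = -5795782/2183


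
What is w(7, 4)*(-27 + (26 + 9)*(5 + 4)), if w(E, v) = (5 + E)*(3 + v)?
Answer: 24192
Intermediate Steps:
w(E, v) = (3 + v)*(5 + E)
w(7, 4)*(-27 + (26 + 9)*(5 + 4)) = (15 + 3*7 + 5*4 + 7*4)*(-27 + (26 + 9)*(5 + 4)) = (15 + 21 + 20 + 28)*(-27 + 35*9) = 84*(-27 + 315) = 84*288 = 24192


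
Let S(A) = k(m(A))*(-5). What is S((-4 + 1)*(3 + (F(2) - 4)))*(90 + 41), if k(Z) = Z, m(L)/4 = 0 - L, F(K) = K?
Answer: -7860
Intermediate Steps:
m(L) = -4*L (m(L) = 4*(0 - L) = 4*(-L) = -4*L)
S(A) = 20*A (S(A) = -4*A*(-5) = 20*A)
S((-4 + 1)*(3 + (F(2) - 4)))*(90 + 41) = (20*((-4 + 1)*(3 + (2 - 4))))*(90 + 41) = (20*(-3*(3 - 2)))*131 = (20*(-3*1))*131 = (20*(-3))*131 = -60*131 = -7860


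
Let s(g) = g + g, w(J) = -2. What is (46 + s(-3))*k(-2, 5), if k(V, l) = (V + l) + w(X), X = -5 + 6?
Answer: 40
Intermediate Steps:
X = 1
k(V, l) = -2 + V + l (k(V, l) = (V + l) - 2 = -2 + V + l)
s(g) = 2*g
(46 + s(-3))*k(-2, 5) = (46 + 2*(-3))*(-2 - 2 + 5) = (46 - 6)*1 = 40*1 = 40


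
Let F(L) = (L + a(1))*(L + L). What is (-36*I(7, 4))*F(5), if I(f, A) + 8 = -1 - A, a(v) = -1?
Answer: 18720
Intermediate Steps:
I(f, A) = -9 - A (I(f, A) = -8 + (-1 - A) = -9 - A)
F(L) = 2*L*(-1 + L) (F(L) = (L - 1)*(L + L) = (-1 + L)*(2*L) = 2*L*(-1 + L))
(-36*I(7, 4))*F(5) = (-36*(-9 - 1*4))*(2*5*(-1 + 5)) = (-36*(-9 - 4))*(2*5*4) = -36*(-13)*40 = 468*40 = 18720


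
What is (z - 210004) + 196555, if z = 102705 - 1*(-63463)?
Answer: 152719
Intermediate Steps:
z = 166168 (z = 102705 + 63463 = 166168)
(z - 210004) + 196555 = (166168 - 210004) + 196555 = -43836 + 196555 = 152719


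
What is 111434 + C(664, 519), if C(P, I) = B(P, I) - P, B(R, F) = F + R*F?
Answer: 455905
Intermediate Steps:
B(R, F) = F + F*R
C(P, I) = -P + I*(1 + P) (C(P, I) = I*(1 + P) - P = -P + I*(1 + P))
111434 + C(664, 519) = 111434 + (-1*664 + 519*(1 + 664)) = 111434 + (-664 + 519*665) = 111434 + (-664 + 345135) = 111434 + 344471 = 455905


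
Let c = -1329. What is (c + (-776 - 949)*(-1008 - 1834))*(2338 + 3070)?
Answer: 26505262368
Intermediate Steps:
(c + (-776 - 949)*(-1008 - 1834))*(2338 + 3070) = (-1329 + (-776 - 949)*(-1008 - 1834))*(2338 + 3070) = (-1329 - 1725*(-2842))*5408 = (-1329 + 4902450)*5408 = 4901121*5408 = 26505262368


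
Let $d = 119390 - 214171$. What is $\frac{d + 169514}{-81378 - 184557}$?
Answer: $- \frac{24911}{88645} \approx -0.28102$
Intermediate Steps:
$d = -94781$ ($d = 119390 - 214171 = -94781$)
$\frac{d + 169514}{-81378 - 184557} = \frac{-94781 + 169514}{-81378 - 184557} = \frac{74733}{-81378 - 184557} = \frac{74733}{-265935} = 74733 \left(- \frac{1}{265935}\right) = - \frac{24911}{88645}$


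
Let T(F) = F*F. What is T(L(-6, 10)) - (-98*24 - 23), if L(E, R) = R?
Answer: 2475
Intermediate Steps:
T(F) = F**2
T(L(-6, 10)) - (-98*24 - 23) = 10**2 - (-98*24 - 23) = 100 - (-2352 - 23) = 100 - 1*(-2375) = 100 + 2375 = 2475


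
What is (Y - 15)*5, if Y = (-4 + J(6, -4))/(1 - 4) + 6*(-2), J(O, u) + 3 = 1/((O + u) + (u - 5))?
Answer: -2585/21 ≈ -123.10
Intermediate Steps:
J(O, u) = -3 + 1/(-5 + O + 2*u) (J(O, u) = -3 + 1/((O + u) + (u - 5)) = -3 + 1/((O + u) + (-5 + u)) = -3 + 1/(-5 + O + 2*u))
Y = -202/21 (Y = (-4 + (16 - 6*(-4) - 3*6)/(-5 + 6 + 2*(-4)))/(1 - 4) + 6*(-2) = (-4 + (16 + 24 - 18)/(-5 + 6 - 8))/(-3) - 12 = (-4 + 22/(-7))*(-⅓) - 12 = (-4 - ⅐*22)*(-⅓) - 12 = (-4 - 22/7)*(-⅓) - 12 = -50/7*(-⅓) - 12 = 50/21 - 12 = -202/21 ≈ -9.6190)
(Y - 15)*5 = (-202/21 - 15)*5 = -517/21*5 = -2585/21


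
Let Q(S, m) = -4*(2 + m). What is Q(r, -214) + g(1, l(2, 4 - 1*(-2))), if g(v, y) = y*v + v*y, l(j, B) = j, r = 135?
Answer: 852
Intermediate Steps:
Q(S, m) = -8 - 4*m
g(v, y) = 2*v*y (g(v, y) = v*y + v*y = 2*v*y)
Q(r, -214) + g(1, l(2, 4 - 1*(-2))) = (-8 - 4*(-214)) + 2*1*2 = (-8 + 856) + 4 = 848 + 4 = 852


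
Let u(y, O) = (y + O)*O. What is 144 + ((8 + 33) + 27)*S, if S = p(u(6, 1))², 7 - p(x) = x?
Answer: 144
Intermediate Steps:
u(y, O) = O*(O + y) (u(y, O) = (O + y)*O = O*(O + y))
p(x) = 7 - x
S = 0 (S = (7 - (1 + 6))² = (7 - 7)² = 0² = 0)
144 + ((8 + 33) + 27)*S = 144 + ((8 + 33) + 27)*0 = 144 + (41 + 27)*0 = 144 + 68*0 = 144 + 0 = 144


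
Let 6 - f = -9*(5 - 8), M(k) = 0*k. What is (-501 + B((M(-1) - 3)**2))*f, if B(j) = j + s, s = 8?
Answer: 10164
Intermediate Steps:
M(k) = 0
f = -21 (f = 6 - (-9)*(5 - 8) = 6 - (-9)*(-3) = 6 - 1*27 = 6 - 27 = -21)
B(j) = 8 + j (B(j) = j + 8 = 8 + j)
(-501 + B((M(-1) - 3)**2))*f = (-501 + (8 + (0 - 3)**2))*(-21) = (-501 + (8 + (-3)**2))*(-21) = (-501 + (8 + 9))*(-21) = (-501 + 17)*(-21) = -484*(-21) = 10164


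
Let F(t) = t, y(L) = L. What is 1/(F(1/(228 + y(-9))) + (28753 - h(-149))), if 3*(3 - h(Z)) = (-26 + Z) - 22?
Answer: 219/6281870 ≈ 3.4862e-5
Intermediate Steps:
h(Z) = 19 - Z/3 (h(Z) = 3 - ((-26 + Z) - 22)/3 = 3 - (-48 + Z)/3 = 3 + (16 - Z/3) = 19 - Z/3)
1/(F(1/(228 + y(-9))) + (28753 - h(-149))) = 1/(1/(228 - 9) + (28753 - (19 - ⅓*(-149)))) = 1/(1/219 + (28753 - (19 + 149/3))) = 1/(1/219 + (28753 - 1*206/3)) = 1/(1/219 + (28753 - 206/3)) = 1/(1/219 + 86053/3) = 1/(6281870/219) = 219/6281870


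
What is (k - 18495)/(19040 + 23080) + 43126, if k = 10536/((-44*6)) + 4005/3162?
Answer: 21059904910229/488339280 ≈ 43126.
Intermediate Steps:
k = -448021/11594 (k = 10536/(-264) + 4005*(1/3162) = 10536*(-1/264) + 1335/1054 = -439/11 + 1335/1054 = -448021/11594 ≈ -38.642)
(k - 18495)/(19040 + 23080) + 43126 = (-448021/11594 - 18495)/(19040 + 23080) + 43126 = -214879051/11594/42120 + 43126 = -214879051/11594*1/42120 + 43126 = -214879051/488339280 + 43126 = 21059904910229/488339280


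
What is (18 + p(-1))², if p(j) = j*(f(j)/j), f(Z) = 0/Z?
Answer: 324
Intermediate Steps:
f(Z) = 0
p(j) = 0 (p(j) = j*(0/j) = j*0 = 0)
(18 + p(-1))² = (18 + 0)² = 18² = 324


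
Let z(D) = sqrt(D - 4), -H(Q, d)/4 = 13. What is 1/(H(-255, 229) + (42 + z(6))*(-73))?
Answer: -1559/4855633 + 73*sqrt(2)/9711266 ≈ -0.00031044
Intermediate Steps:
H(Q, d) = -52 (H(Q, d) = -4*13 = -52)
z(D) = sqrt(-4 + D)
1/(H(-255, 229) + (42 + z(6))*(-73)) = 1/(-52 + (42 + sqrt(-4 + 6))*(-73)) = 1/(-52 + (42 + sqrt(2))*(-73)) = 1/(-52 + (-3066 - 73*sqrt(2))) = 1/(-3118 - 73*sqrt(2))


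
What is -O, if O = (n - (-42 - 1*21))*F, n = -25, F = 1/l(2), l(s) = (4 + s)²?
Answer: -19/18 ≈ -1.0556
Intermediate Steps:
F = 1/36 (F = 1/((4 + 2)²) = 1/(6²) = 1/36 ≈ 0.027778)
O = 19/18 (O = (-25 - (-42 - 1*21))*(1/36) = (-25 - (-42 - 21))*(1/36) = (-25 - 1*(-63))*(1/36) = (-25 + 63)*(1/36) = 38*(1/36) = 19/18 ≈ 1.0556)
-O = -1*19/18 = -19/18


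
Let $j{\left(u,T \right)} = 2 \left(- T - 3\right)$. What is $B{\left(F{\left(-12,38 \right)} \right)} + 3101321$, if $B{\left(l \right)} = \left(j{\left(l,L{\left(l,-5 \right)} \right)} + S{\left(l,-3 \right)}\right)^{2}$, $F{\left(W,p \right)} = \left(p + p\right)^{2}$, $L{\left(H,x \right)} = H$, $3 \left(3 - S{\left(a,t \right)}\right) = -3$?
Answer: $136596237$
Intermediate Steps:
$S{\left(a,t \right)} = 4$ ($S{\left(a,t \right)} = 3 - -1 = 3 + 1 = 4$)
$F{\left(W,p \right)} = 4 p^{2}$ ($F{\left(W,p \right)} = \left(2 p\right)^{2} = 4 p^{2}$)
$j{\left(u,T \right)} = -6 - 2 T$ ($j{\left(u,T \right)} = 2 \left(-3 - T\right) = -6 - 2 T$)
$B{\left(l \right)} = \left(-2 - 2 l\right)^{2}$ ($B{\left(l \right)} = \left(\left(-6 - 2 l\right) + 4\right)^{2} = \left(-2 - 2 l\right)^{2}$)
$B{\left(F{\left(-12,38 \right)} \right)} + 3101321 = 4 \left(1 + 4 \cdot 38^{2}\right)^{2} + 3101321 = 4 \left(1 + 4 \cdot 1444\right)^{2} + 3101321 = 4 \left(1 + 5776\right)^{2} + 3101321 = 4 \cdot 5777^{2} + 3101321 = 4 \cdot 33373729 + 3101321 = 133494916 + 3101321 = 136596237$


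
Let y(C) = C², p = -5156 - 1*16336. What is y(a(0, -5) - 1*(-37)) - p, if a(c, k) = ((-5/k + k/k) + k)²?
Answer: 23608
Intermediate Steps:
a(c, k) = (1 + k - 5/k)² (a(c, k) = ((-5/k + 1) + k)² = ((1 - 5/k) + k)² = (1 + k - 5/k)²)
p = -21492 (p = -5156 - 16336 = -21492)
y(a(0, -5) - 1*(-37)) - p = ((-5 - 5 + (-5)²)²/(-5)² - 1*(-37))² - 1*(-21492) = ((-5 - 5 + 25)²/25 + 37)² + 21492 = ((1/25)*15² + 37)² + 21492 = ((1/25)*225 + 37)² + 21492 = (9 + 37)² + 21492 = 46² + 21492 = 2116 + 21492 = 23608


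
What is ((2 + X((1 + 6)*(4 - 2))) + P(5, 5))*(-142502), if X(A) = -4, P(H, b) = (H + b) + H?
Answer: -1852526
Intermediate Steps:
P(H, b) = b + 2*H
((2 + X((1 + 6)*(4 - 2))) + P(5, 5))*(-142502) = ((2 - 4) + (5 + 2*5))*(-142502) = (-2 + (5 + 10))*(-142502) = (-2 + 15)*(-142502) = 13*(-142502) = -1852526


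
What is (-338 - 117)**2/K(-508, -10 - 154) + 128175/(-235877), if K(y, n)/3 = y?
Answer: -49027774625/359476548 ≈ -136.39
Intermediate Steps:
K(y, n) = 3*y
(-338 - 117)**2/K(-508, -10 - 154) + 128175/(-235877) = (-338 - 117)**2/((3*(-508))) + 128175/(-235877) = (-455)**2/(-1524) + 128175*(-1/235877) = 207025*(-1/1524) - 128175/235877 = -207025/1524 - 128175/235877 = -49027774625/359476548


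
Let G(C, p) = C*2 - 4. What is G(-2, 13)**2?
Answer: 64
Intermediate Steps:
G(C, p) = -4 + 2*C (G(C, p) = 2*C - 4 = -4 + 2*C)
G(-2, 13)**2 = (-4 + 2*(-2))**2 = (-4 - 4)**2 = (-8)**2 = 64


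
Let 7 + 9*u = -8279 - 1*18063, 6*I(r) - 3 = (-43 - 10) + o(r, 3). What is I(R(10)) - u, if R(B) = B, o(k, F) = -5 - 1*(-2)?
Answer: 17513/6 ≈ 2918.8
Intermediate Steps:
o(k, F) = -3 (o(k, F) = -5 + 2 = -3)
I(r) = -53/6 (I(r) = ½ + ((-43 - 10) - 3)/6 = ½ + (-53 - 3)/6 = ½ + (⅙)*(-56) = ½ - 28/3 = -53/6)
u = -8783/3 (u = -7/9 + (-8279 - 1*18063)/9 = -7/9 + (-8279 - 18063)/9 = -7/9 + (⅑)*(-26342) = -7/9 - 26342/9 = -8783/3 ≈ -2927.7)
I(R(10)) - u = -53/6 - 1*(-8783/3) = -53/6 + 8783/3 = 17513/6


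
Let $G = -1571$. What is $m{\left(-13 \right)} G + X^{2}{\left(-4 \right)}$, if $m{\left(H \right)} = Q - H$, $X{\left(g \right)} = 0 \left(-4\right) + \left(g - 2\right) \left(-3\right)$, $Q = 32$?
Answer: $-70371$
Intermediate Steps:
$X{\left(g \right)} = 6 - 3 g$ ($X{\left(g \right)} = 0 + \left(-2 + g\right) \left(-3\right) = 0 - \left(-6 + 3 g\right) = 6 - 3 g$)
$m{\left(H \right)} = 32 - H$
$m{\left(-13 \right)} G + X^{2}{\left(-4 \right)} = \left(32 - -13\right) \left(-1571\right) + \left(6 - -12\right)^{2} = \left(32 + 13\right) \left(-1571\right) + \left(6 + 12\right)^{2} = 45 \left(-1571\right) + 18^{2} = -70695 + 324 = -70371$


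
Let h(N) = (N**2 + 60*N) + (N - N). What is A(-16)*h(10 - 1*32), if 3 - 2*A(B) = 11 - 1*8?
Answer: 0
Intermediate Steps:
h(N) = N**2 + 60*N (h(N) = (N**2 + 60*N) + 0 = N**2 + 60*N)
A(B) = 0 (A(B) = 3/2 - (11 - 1*8)/2 = 3/2 - (11 - 8)/2 = 3/2 - 1/2*3 = 3/2 - 3/2 = 0)
A(-16)*h(10 - 1*32) = 0*((10 - 1*32)*(60 + (10 - 1*32))) = 0*((10 - 32)*(60 + (10 - 32))) = 0*(-22*(60 - 22)) = 0*(-22*38) = 0*(-836) = 0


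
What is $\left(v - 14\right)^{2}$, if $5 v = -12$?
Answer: $\frac{6724}{25} \approx 268.96$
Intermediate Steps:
$v = - \frac{12}{5}$ ($v = \frac{1}{5} \left(-12\right) = - \frac{12}{5} \approx -2.4$)
$\left(v - 14\right)^{2} = \left(- \frac{12}{5} - 14\right)^{2} = \left(- \frac{82}{5}\right)^{2} = \frac{6724}{25}$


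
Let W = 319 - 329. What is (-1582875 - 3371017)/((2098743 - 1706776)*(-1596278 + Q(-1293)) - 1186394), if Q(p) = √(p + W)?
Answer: 3099598135315476240/391487332115059080651367 + 1941762185564*I*√1303/391487332115059080651367 ≈ 7.9175e-6 + 1.7904e-10*I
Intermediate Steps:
W = -10
Q(p) = √(-10 + p) (Q(p) = √(p - 10) = √(-10 + p))
(-1582875 - 3371017)/((2098743 - 1706776)*(-1596278 + Q(-1293)) - 1186394) = (-1582875 - 3371017)/((2098743 - 1706776)*(-1596278 + √(-10 - 1293)) - 1186394) = -4953892/(391967*(-1596278 + √(-1303)) - 1186394) = -4953892/(391967*(-1596278 + I*√1303) - 1186394) = -4953892/((-625688298826 + 391967*I*√1303) - 1186394) = -4953892/(-625689485220 + 391967*I*√1303)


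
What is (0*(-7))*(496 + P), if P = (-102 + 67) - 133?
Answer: 0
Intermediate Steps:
P = -168 (P = -35 - 133 = -168)
(0*(-7))*(496 + P) = (0*(-7))*(496 - 168) = 0*328 = 0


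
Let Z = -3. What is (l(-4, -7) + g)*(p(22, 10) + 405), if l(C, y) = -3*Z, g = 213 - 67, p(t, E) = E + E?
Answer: 65875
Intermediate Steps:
p(t, E) = 2*E
g = 146
l(C, y) = 9 (l(C, y) = -3*(-3) = 9)
(l(-4, -7) + g)*(p(22, 10) + 405) = (9 + 146)*(2*10 + 405) = 155*(20 + 405) = 155*425 = 65875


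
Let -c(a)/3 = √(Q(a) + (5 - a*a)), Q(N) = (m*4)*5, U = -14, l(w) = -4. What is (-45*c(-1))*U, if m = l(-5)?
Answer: -3780*I*√19 ≈ -16477.0*I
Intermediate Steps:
m = -4
Q(N) = -80 (Q(N) = -4*4*5 = -16*5 = -80)
c(a) = -3*√(-75 - a²) (c(a) = -3*√(-80 + (5 - a*a)) = -3*√(-80 + (5 - a²)) = -3*√(-75 - a²))
(-45*c(-1))*U = -(-135)*√(-75 - 1*(-1)²)*(-14) = -(-135)*√(-75 - 1*1)*(-14) = -(-135)*√(-75 - 1)*(-14) = -(-135)*√(-76)*(-14) = -(-135)*2*I*√19*(-14) = -(-270)*I*√19*(-14) = (270*I*√19)*(-14) = -3780*I*√19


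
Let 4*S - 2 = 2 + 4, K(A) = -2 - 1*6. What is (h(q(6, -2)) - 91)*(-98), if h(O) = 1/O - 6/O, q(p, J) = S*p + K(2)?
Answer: 18081/2 ≈ 9040.5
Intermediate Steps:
K(A) = -8 (K(A) = -2 - 6 = -8)
S = 2 (S = ½ + (2 + 4)/4 = ½ + (¼)*6 = ½ + 3/2 = 2)
q(p, J) = -8 + 2*p (q(p, J) = 2*p - 8 = -8 + 2*p)
h(O) = -5/O (h(O) = 1/O - 6/O = -5/O)
(h(q(6, -2)) - 91)*(-98) = (-5/(-8 + 2*6) - 91)*(-98) = (-5/(-8 + 12) - 91)*(-98) = (-5/4 - 91)*(-98) = -369/4*(-98) = 18081/2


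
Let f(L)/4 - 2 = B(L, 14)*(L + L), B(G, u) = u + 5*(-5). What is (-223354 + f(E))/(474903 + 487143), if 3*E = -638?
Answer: -306947/1443069 ≈ -0.21270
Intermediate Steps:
B(G, u) = -25 + u (B(G, u) = u - 25 = -25 + u)
E = -638/3 (E = (1/3)*(-638) = -638/3 ≈ -212.67)
f(L) = 8 - 88*L (f(L) = 8 + 4*((-25 + 14)*(L + L)) = 8 + 4*(-22*L) = 8 - 88*L)
(-223354 + f(E))/(474903 + 487143) = (-223354 + (8 - 88*(-638/3)))/(474903 + 487143) = (-223354 + (8 + 56144/3))/962046 = (-223354 + 56168/3)*(1/962046) = -613894/3*1/962046 = -306947/1443069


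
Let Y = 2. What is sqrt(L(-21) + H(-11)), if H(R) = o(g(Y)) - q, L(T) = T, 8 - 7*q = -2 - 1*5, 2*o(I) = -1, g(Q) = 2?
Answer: I*sqrt(4634)/14 ≈ 4.8624*I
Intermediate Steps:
o(I) = -1/2 (o(I) = (1/2)*(-1) = -1/2)
q = 15/7 (q = 8/7 - (-2 - 1*5)/7 = 8/7 - (-2 - 5)/7 = 8/7 - 1/7*(-7) = 8/7 + 1 = 15/7 ≈ 2.1429)
H(R) = -37/14 (H(R) = -1/2 - 1*15/7 = -1/2 - 15/7 = -37/14)
sqrt(L(-21) + H(-11)) = sqrt(-21 - 37/14) = sqrt(-331/14) = I*sqrt(4634)/14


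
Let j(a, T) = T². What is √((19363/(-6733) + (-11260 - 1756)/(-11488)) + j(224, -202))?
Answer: 5*√38142600358029761/4834294 ≈ 202.00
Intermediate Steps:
√((19363/(-6733) + (-11260 - 1756)/(-11488)) + j(224, -202)) = √((19363/(-6733) + (-11260 - 1756)/(-11488)) + (-202)²) = √((19363*(-1/6733) - 13016*(-1/11488)) + 40804) = √((-19363/6733 + 1627/1436) + 40804) = √(-16850677/9668588 + 40804) = √(394500214075/9668588) = 5*√38142600358029761/4834294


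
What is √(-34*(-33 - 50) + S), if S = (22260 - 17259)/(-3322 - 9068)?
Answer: √48127687090/4130 ≈ 53.119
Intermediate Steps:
S = -1667/4130 (S = 5001/(-12390) = 5001*(-1/12390) = -1667/4130 ≈ -0.40363)
√(-34*(-33 - 50) + S) = √(-34*(-33 - 50) - 1667/4130) = √(-34*(-83) - 1667/4130) = √(2822 - 1667/4130) = √(11653193/4130) = √48127687090/4130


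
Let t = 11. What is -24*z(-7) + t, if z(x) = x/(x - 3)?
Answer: -29/5 ≈ -5.8000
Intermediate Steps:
z(x) = x/(-3 + x)
-24*z(-7) + t = -(-168)/(-3 - 7) + 11 = -(-168)/(-10) + 11 = -(-168)*(-1)/10 + 11 = -24*7/10 + 11 = -84/5 + 11 = -29/5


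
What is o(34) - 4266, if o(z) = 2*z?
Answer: -4198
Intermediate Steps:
o(34) - 4266 = 2*34 - 4266 = 68 - 4266 = -4198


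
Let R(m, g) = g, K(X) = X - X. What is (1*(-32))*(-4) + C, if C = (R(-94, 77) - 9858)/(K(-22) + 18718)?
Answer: 2386123/18718 ≈ 127.48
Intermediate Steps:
K(X) = 0
C = -9781/18718 (C = (77 - 9858)/(0 + 18718) = -9781/18718 ≈ -0.52254)
(1*(-32))*(-4) + C = (1*(-32))*(-4) - 9781/18718 = -32*(-4) - 9781/18718 = 128 - 9781/18718 = 2386123/18718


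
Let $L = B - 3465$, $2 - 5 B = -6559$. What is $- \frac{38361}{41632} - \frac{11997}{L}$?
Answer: $\frac{57899381}{12447968} \approx 4.6513$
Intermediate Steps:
$B = \frac{6561}{5}$ ($B = \frac{2}{5} - - \frac{6559}{5} = \frac{2}{5} + \frac{6559}{5} = \frac{6561}{5} \approx 1312.2$)
$L = - \frac{10764}{5}$ ($L = \frac{6561}{5} - 3465 = - \frac{10764}{5} \approx -2152.8$)
$- \frac{38361}{41632} - \frac{11997}{L} = - \frac{38361}{41632} - \frac{11997}{- \frac{10764}{5}} = \left(-38361\right) \frac{1}{41632} - - \frac{6665}{1196} = - \frac{38361}{41632} + \frac{6665}{1196} = \frac{57899381}{12447968}$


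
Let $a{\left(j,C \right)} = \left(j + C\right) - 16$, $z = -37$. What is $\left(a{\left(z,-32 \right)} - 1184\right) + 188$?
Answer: $-1081$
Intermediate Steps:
$a{\left(j,C \right)} = -16 + C + j$ ($a{\left(j,C \right)} = \left(C + j\right) - 16 = -16 + C + j$)
$\left(a{\left(z,-32 \right)} - 1184\right) + 188 = \left(\left(-16 - 32 - 37\right) - 1184\right) + 188 = \left(-85 - 1184\right) + 188 = -1269 + 188 = -1081$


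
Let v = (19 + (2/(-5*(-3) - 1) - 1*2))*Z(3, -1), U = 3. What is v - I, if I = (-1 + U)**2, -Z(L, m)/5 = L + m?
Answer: -1228/7 ≈ -175.43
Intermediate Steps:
Z(L, m) = -5*L - 5*m (Z(L, m) = -5*(L + m) = -5*L - 5*m)
I = 4 (I = (-1 + 3)**2 = 2**2 = 4)
v = -1200/7 (v = (19 + (2/(-5*(-3) - 1) - 1*2))*(-5*3 - 5*(-1)) = (19 + (2/(15 - 1) - 2))*(-15 + 5) = (19 + (2/14 - 2))*(-10) = (19 + (2*(1/14) - 2))*(-10) = (19 + (1/7 - 2))*(-10) = (19 - 13/7)*(-10) = (120/7)*(-10) = -1200/7 ≈ -171.43)
v - I = -1200/7 - 1*4 = -1200/7 - 4 = -1228/7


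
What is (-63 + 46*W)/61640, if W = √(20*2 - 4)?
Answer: 213/61640 ≈ 0.0034555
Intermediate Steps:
W = 6 (W = √(40 - 4) = √36 = 6)
(-63 + 46*W)/61640 = (-63 + 46*6)/61640 = (-63 + 276)*(1/61640) = 213*(1/61640) = 213/61640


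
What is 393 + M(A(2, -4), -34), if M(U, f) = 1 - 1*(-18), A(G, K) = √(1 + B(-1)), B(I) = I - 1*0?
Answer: 412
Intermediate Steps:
B(I) = I (B(I) = I + 0 = I)
A(G, K) = 0 (A(G, K) = √(1 - 1) = √0 = 0)
M(U, f) = 19 (M(U, f) = 1 + 18 = 19)
393 + M(A(2, -4), -34) = 393 + 19 = 412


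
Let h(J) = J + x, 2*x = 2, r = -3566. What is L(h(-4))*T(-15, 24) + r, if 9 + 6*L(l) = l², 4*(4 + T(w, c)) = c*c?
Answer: -3566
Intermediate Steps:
x = 1 (x = (½)*2 = 1)
T(w, c) = -4 + c²/4 (T(w, c) = -4 + (c*c)/4 = -4 + c²/4)
h(J) = 1 + J (h(J) = J + 1 = 1 + J)
L(l) = -3/2 + l²/6
L(h(-4))*T(-15, 24) + r = (-3/2 + (1 - 4)²/6)*(-4 + (¼)*24²) - 3566 = (-3/2 + (⅙)*(-3)²)*(-4 + (¼)*576) - 3566 = (-3/2 + (⅙)*9)*(-4 + 144) - 3566 = (-3/2 + 3/2)*140 - 3566 = 0*140 - 3566 = 0 - 3566 = -3566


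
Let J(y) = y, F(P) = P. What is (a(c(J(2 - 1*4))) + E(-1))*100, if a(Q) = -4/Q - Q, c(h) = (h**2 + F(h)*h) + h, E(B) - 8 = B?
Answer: 100/3 ≈ 33.333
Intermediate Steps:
E(B) = 8 + B
c(h) = h + 2*h**2 (c(h) = (h**2 + h*h) + h = (h**2 + h**2) + h = 2*h**2 + h = h + 2*h**2)
a(Q) = -Q - 4/Q
(a(c(J(2 - 1*4))) + E(-1))*100 = ((-(2 - 1*4)*(1 + 2*(2 - 1*4)) - 4*1/((1 + 2*(2 - 1*4))*(2 - 1*4))) + (8 - 1))*100 = ((-(2 - 4)*(1 + 2*(2 - 4)) - 4*1/((1 + 2*(2 - 4))*(2 - 4))) + 7)*100 = ((-(-2)*(1 + 2*(-2)) - 4*(-1/(2*(1 + 2*(-2))))) + 7)*100 = ((-(-2)*(1 - 4) - 4*(-1/(2*(1 - 4)))) + 7)*100 = ((-(-2)*(-3) - 4/((-2*(-3)))) + 7)*100 = ((-1*6 - 4/6) + 7)*100 = ((-6 - 4*1/6) + 7)*100 = ((-6 - 2/3) + 7)*100 = (-20/3 + 7)*100 = (1/3)*100 = 100/3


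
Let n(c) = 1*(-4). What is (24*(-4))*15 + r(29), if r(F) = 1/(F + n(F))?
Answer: -35999/25 ≈ -1440.0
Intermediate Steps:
n(c) = -4
r(F) = 1/(-4 + F) (r(F) = 1/(F - 4) = 1/(-4 + F))
(24*(-4))*15 + r(29) = (24*(-4))*15 + 1/(-4 + 29) = -96*15 + 1/25 = -1440 + 1/25 = -35999/25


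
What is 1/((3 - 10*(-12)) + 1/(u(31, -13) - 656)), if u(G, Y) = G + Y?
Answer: 638/78473 ≈ 0.0081302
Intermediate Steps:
1/((3 - 10*(-12)) + 1/(u(31, -13) - 656)) = 1/((3 - 10*(-12)) + 1/((31 - 13) - 656)) = 1/((3 + 120) + 1/(18 - 656)) = 1/(123 + 1/(-638)) = 1/(123 - 1/638) = 1/(78473/638) = 638/78473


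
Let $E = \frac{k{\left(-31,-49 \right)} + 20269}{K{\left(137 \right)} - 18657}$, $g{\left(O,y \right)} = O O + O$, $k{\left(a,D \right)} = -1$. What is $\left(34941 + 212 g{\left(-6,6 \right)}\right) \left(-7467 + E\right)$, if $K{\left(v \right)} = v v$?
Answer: $- \frac{8425775709}{28} \approx -3.0092 \cdot 10^{8}$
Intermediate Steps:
$K{\left(v \right)} = v^{2}$
$g{\left(O,y \right)} = O + O^{2}$ ($g{\left(O,y \right)} = O^{2} + O = O + O^{2}$)
$E = \frac{5067}{28}$ ($E = \frac{-1 + 20269}{137^{2} - 18657} = \frac{20268}{18769 - 18657} = \frac{20268}{112} = 20268 \cdot \frac{1}{112} = \frac{5067}{28} \approx 180.96$)
$\left(34941 + 212 g{\left(-6,6 \right)}\right) \left(-7467 + E\right) = \left(34941 + 212 \left(- 6 \left(1 - 6\right)\right)\right) \left(-7467 + \frac{5067}{28}\right) = \left(34941 + 212 \left(\left(-6\right) \left(-5\right)\right)\right) \left(- \frac{204009}{28}\right) = \left(34941 + 212 \cdot 30\right) \left(- \frac{204009}{28}\right) = \left(34941 + 6360\right) \left(- \frac{204009}{28}\right) = 41301 \left(- \frac{204009}{28}\right) = - \frac{8425775709}{28}$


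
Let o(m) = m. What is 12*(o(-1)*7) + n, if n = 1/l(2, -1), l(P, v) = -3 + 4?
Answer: -83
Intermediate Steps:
l(P, v) = 1
n = 1 (n = 1/1 = 1)
12*(o(-1)*7) + n = 12*(-1*7) + 1 = 12*(-7) + 1 = -84 + 1 = -83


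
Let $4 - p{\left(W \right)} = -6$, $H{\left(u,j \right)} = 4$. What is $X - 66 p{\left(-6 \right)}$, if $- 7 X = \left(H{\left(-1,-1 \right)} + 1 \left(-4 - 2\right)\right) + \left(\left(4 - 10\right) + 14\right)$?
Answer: $- \frac{4626}{7} \approx -660.86$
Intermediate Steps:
$p{\left(W \right)} = 10$ ($p{\left(W \right)} = 4 - -6 = 4 + 6 = 10$)
$X = - \frac{6}{7}$ ($X = - \frac{\left(4 + 1 \left(-4 - 2\right)\right) + \left(\left(4 - 10\right) + 14\right)}{7} = - \frac{\left(4 + 1 \left(-6\right)\right) + \left(-6 + 14\right)}{7} = - \frac{\left(4 - 6\right) + 8}{7} = - \frac{-2 + 8}{7} = \left(- \frac{1}{7}\right) 6 = - \frac{6}{7} \approx -0.85714$)
$X - 66 p{\left(-6 \right)} = - \frac{6}{7} - 660 = - \frac{4626}{7}$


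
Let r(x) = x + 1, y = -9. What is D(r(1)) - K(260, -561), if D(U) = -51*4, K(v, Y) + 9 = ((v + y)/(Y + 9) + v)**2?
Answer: -20585423641/304704 ≈ -67559.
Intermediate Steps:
r(x) = 1 + x
K(v, Y) = -9 + (v + (-9 + v)/(9 + Y))**2 (K(v, Y) = -9 + ((v - 9)/(Y + 9) + v)**2 = -9 + ((-9 + v)/(9 + Y) + v)**2 = -9 + (v + (-9 + v)/(9 + Y))**2)
D(U) = -204
D(r(1)) - K(260, -561) = -204 - (-9 + (-9 + 10*260 - 561*260)**2/(9 - 561)**2) = -204 - (-9 + (-9 + 2600 - 145860)**2/(-552)**2) = -204 - (-9 + (1/304704)*(-143269)**2) = -204 - (-9 + (1/304704)*20526006361) = -204 - (-9 + 20526006361/304704) = -204 - 1*20523264025/304704 = -204 - 20523264025/304704 = -20585423641/304704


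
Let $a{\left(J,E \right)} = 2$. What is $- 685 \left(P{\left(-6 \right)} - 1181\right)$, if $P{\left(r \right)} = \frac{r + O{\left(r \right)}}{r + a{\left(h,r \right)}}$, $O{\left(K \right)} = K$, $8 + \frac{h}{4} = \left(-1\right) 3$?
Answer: $806930$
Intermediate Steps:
$h = -44$ ($h = -32 + 4 \left(\left(-1\right) 3\right) = -32 + 4 \left(-3\right) = -32 - 12 = -44$)
$P{\left(r \right)} = \frac{2 r}{2 + r}$ ($P{\left(r \right)} = \frac{r + r}{r + 2} = \frac{2 r}{2 + r}$)
$- 685 \left(P{\left(-6 \right)} - 1181\right) = - 685 \left(2 \left(-6\right) \frac{1}{2 - 6} - 1181\right) = - 685 \left(2 \left(-6\right) \frac{1}{-4} - 1181\right) = - 685 \left(2 \left(-6\right) \left(- \frac{1}{4}\right) - 1181\right) = - 685 \left(3 - 1181\right) = \left(-685\right) \left(-1178\right) = 806930$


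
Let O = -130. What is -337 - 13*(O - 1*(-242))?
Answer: -1793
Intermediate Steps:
-337 - 13*(O - 1*(-242)) = -337 - 13*(-130 - 1*(-242)) = -337 - 13*(-130 + 242) = -337 - 13*112 = -337 - 1456 = -1793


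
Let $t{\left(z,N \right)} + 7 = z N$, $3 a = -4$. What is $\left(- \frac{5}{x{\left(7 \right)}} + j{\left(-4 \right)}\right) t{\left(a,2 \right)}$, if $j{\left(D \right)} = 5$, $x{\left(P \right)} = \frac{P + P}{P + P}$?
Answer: $0$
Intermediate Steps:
$x{\left(P \right)} = 1$ ($x{\left(P \right)} = \frac{2 P}{2 P} = 2 P \frac{1}{2 P} = 1$)
$a = - \frac{4}{3}$ ($a = \frac{1}{3} \left(-4\right) = - \frac{4}{3} \approx -1.3333$)
$t{\left(z,N \right)} = -7 + N z$ ($t{\left(z,N \right)} = -7 + z N = -7 + N z$)
$\left(- \frac{5}{x{\left(7 \right)}} + j{\left(-4 \right)}\right) t{\left(a,2 \right)} = \left(- \frac{5}{1} + 5\right) \left(-7 + 2 \left(- \frac{4}{3}\right)\right) = \left(\left(-5\right) 1 + 5\right) \left(-7 - \frac{8}{3}\right) = \left(-5 + 5\right) \left(- \frac{29}{3}\right) = 0 \left(- \frac{29}{3}\right) = 0$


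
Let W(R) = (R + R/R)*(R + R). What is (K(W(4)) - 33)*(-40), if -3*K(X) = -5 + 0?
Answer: 3760/3 ≈ 1253.3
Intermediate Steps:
W(R) = 2*R*(1 + R) (W(R) = (R + 1)*(2*R) = (1 + R)*(2*R) = 2*R*(1 + R))
K(X) = 5/3 (K(X) = -(-5 + 0)/3 = -⅓*(-5) = 5/3)
(K(W(4)) - 33)*(-40) = (5/3 - 33)*(-40) = -94/3*(-40) = 3760/3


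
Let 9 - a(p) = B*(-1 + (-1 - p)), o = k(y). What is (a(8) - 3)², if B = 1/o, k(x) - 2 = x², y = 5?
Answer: 29584/729 ≈ 40.582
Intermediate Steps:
k(x) = 2 + x²
o = 27 (o = 2 + 5² = 2 + 25 = 27)
B = 1/27 ≈ 0.037037
a(p) = 245/27 + p/27 (a(p) = 9 - (-1 + (-1 - p))/27 = 9 - (-2 - p)/27 = 9 - (-2/27 - p/27) = 9 + (2/27 + p/27) = 245/27 + p/27)
(a(8) - 3)² = ((245/27 + (1/27)*8) - 3)² = ((245/27 + 8/27) - 3)² = (253/27 - 3)² = (172/27)² = 29584/729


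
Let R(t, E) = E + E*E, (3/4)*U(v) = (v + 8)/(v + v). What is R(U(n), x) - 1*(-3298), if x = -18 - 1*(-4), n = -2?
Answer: 3480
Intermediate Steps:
U(v) = 2*(8 + v)/(3*v) (U(v) = 4*((v + 8)/(v + v))/3 = 4*((8 + v)/((2*v)))/3 = 4*((8 + v)*(1/(2*v)))/3 = 4*((8 + v)/(2*v))/3 = 2*(8 + v)/(3*v))
x = -14 (x = -18 + 4 = -14)
R(t, E) = E + E²
R(U(n), x) - 1*(-3298) = -14*(1 - 14) - 1*(-3298) = -14*(-13) + 3298 = 182 + 3298 = 3480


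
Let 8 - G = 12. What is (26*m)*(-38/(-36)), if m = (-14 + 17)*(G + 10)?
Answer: 494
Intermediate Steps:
G = -4 (G = 8 - 1*12 = 8 - 12 = -4)
m = 18 (m = (-14 + 17)*(-4 + 10) = 3*6 = 18)
(26*m)*(-38/(-36)) = (26*18)*(-38/(-36)) = 468*(-38*(-1/36)) = 468*(19/18) = 494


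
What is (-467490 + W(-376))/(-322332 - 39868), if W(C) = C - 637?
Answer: 468503/362200 ≈ 1.2935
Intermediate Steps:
W(C) = -637 + C
(-467490 + W(-376))/(-322332 - 39868) = (-467490 + (-637 - 376))/(-322332 - 39868) = (-467490 - 1013)/(-362200) = -468503*(-1/362200) = 468503/362200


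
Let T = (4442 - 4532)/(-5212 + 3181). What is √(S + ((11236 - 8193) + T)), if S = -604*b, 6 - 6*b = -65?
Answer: 11*I*√139917621/2031 ≈ 64.065*I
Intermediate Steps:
b = 71/6 (b = 1 - ⅙*(-65) = 1 + 65/6 = 71/6 ≈ 11.833)
T = 30/677 (T = -90/(-2031) = -90*(-1/2031) = 30/677 ≈ 0.044313)
S = -21442/3 (S = -604*71/6 = -21442/3 ≈ -7147.3)
√(S + ((11236 - 8193) + T)) = √(-21442/3 + ((11236 - 8193) + 30/677)) = √(-21442/3 + (3043 + 30/677)) = √(-21442/3 + 2060141/677) = √(-8335811/2031) = 11*I*√139917621/2031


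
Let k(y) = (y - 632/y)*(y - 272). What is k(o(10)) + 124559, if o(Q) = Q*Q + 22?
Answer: 6529199/61 ≈ 1.0704e+5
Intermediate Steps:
o(Q) = 22 + Q**2 (o(Q) = Q**2 + 22 = 22 + Q**2)
k(y) = (-272 + y)*(y - 632/y) (k(y) = (y - 632/y)*(-272 + y) = (-272 + y)*(y - 632/y))
k(o(10)) + 124559 = (-632 + (22 + 10**2)**2 - 272*(22 + 10**2) + 171904/(22 + 10**2)) + 124559 = (-632 + (22 + 100)**2 - 272*(22 + 100) + 171904/(22 + 100)) + 124559 = (-632 + 122**2 - 272*122 + 171904/122) + 124559 = (-632 + 14884 - 33184 + 171904*(1/122)) + 124559 = (-632 + 14884 - 33184 + 85952/61) + 124559 = -1068900/61 + 124559 = 6529199/61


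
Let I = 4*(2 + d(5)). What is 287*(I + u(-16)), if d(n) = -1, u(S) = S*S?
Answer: 74620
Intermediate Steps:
u(S) = S**2
I = 4 (I = 4*(2 - 1) = 4*1 = 4)
287*(I + u(-16)) = 287*(4 + (-16)**2) = 287*(4 + 256) = 287*260 = 74620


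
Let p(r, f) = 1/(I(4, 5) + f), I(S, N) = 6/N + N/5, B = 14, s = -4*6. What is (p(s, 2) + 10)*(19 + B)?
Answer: 2365/7 ≈ 337.86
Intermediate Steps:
s = -24
I(S, N) = 6/N + N/5 (I(S, N) = 6/N + N*(⅕) = 6/N + N/5)
p(r, f) = 1/(11/5 + f) (p(r, f) = 1/((6/5 + (⅕)*5) + f) = 1/((6*(⅕) + 1) + f) = 1/((6/5 + 1) + f) = 1/(11/5 + f))
(p(s, 2) + 10)*(19 + B) = (5/(11 + 5*2) + 10)*(19 + 14) = (5/(11 + 10) + 10)*33 = (5/21 + 10)*33 = (215/21)*33 = 2365/7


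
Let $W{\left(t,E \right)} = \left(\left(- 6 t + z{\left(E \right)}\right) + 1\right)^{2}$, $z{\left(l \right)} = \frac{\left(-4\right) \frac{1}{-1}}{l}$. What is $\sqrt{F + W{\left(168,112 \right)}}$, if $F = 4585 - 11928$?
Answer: $\frac{\sqrt{789201113}}{28} \approx 1003.3$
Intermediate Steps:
$z{\left(l \right)} = \frac{4}{l}$ ($z{\left(l \right)} = \frac{\left(-4\right) \left(-1\right)}{l} = \frac{4}{l}$)
$F = -7343$
$W{\left(t,E \right)} = \left(1 - 6 t + \frac{4}{E}\right)^{2}$ ($W{\left(t,E \right)} = \left(\left(- 6 t + \frac{4}{E}\right) + 1\right)^{2} = \left(1 - 6 t + \frac{4}{E}\right)^{2}$)
$\sqrt{F + W{\left(168,112 \right)}} = \sqrt{-7343 + \frac{\left(4 + 112 \left(1 - 1008\right)\right)^{2}}{12544}} = \sqrt{-7343 + \frac{\left(4 + 112 \left(-1007\right)\right)^{2}}{12544}} = \sqrt{-7343 + \frac{\left(4 - 112784\right)^{2}}{12544}} = \sqrt{-7343 + \frac{\left(-112780\right)^{2}}{12544}} = \sqrt{-7343 + \frac{1}{12544} \cdot 12719328400} = \sqrt{-7343 + \frac{794958025}{784}} = \sqrt{\frac{789201113}{784}} = \frac{\sqrt{789201113}}{28}$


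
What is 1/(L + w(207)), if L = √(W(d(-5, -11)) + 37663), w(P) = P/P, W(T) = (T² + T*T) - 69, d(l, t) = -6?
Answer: -1/37665 + √37666/37665 ≈ 0.0051262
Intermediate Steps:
W(T) = -69 + 2*T² (W(T) = (T² + T²) - 69 = 2*T² - 69 = -69 + 2*T²)
w(P) = 1
L = √37666 (L = √((-69 + 2*(-6)²) + 37663) = √((-69 + 2*36) + 37663) = √((-69 + 72) + 37663) = √(3 + 37663) = √37666 ≈ 194.08)
1/(L + w(207)) = 1/(√37666 + 1) = 1/(1 + √37666)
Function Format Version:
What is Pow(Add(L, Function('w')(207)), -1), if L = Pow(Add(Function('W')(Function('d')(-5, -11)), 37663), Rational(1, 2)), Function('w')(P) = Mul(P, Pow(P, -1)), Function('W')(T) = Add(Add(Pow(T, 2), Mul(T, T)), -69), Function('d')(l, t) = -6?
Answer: Add(Rational(-1, 37665), Mul(Rational(1, 37665), Pow(37666, Rational(1, 2)))) ≈ 0.0051262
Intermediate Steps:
Function('W')(T) = Add(-69, Mul(2, Pow(T, 2))) (Function('W')(T) = Add(Add(Pow(T, 2), Pow(T, 2)), -69) = Add(Mul(2, Pow(T, 2)), -69) = Add(-69, Mul(2, Pow(T, 2))))
Function('w')(P) = 1
L = Pow(37666, Rational(1, 2)) (L = Pow(Add(Add(-69, Mul(2, Pow(-6, 2))), 37663), Rational(1, 2)) = Pow(Add(Add(-69, Mul(2, 36)), 37663), Rational(1, 2)) = Pow(Add(Add(-69, 72), 37663), Rational(1, 2)) = Pow(Add(3, 37663), Rational(1, 2)) = Pow(37666, Rational(1, 2)) ≈ 194.08)
Pow(Add(L, Function('w')(207)), -1) = Pow(Add(Pow(37666, Rational(1, 2)), 1), -1) = Pow(Add(1, Pow(37666, Rational(1, 2))), -1)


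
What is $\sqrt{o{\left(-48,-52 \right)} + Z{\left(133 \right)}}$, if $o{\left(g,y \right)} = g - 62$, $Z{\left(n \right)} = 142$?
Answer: $4 \sqrt{2} \approx 5.6569$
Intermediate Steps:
$o{\left(g,y \right)} = -62 + g$
$\sqrt{o{\left(-48,-52 \right)} + Z{\left(133 \right)}} = \sqrt{\left(-62 - 48\right) + 142} = \sqrt{-110 + 142} = \sqrt{32} = 4 \sqrt{2}$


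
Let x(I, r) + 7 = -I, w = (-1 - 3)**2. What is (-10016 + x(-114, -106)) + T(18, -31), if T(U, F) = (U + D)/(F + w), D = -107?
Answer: -148546/15 ≈ -9903.1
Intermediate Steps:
w = 16 (w = (-4)**2 = 16)
T(U, F) = (-107 + U)/(16 + F) (T(U, F) = (U - 107)/(F + 16) = (-107 + U)/(16 + F))
x(I, r) = -7 - I
(-10016 + x(-114, -106)) + T(18, -31) = (-10016 + (-7 - 1*(-114))) + (-107 + 18)/(16 - 31) = (-10016 + (-7 + 114)) - 89/(-15) = (-10016 + 107) - 1/15*(-89) = -9909 + 89/15 = -148546/15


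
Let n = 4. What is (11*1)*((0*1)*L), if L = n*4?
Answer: 0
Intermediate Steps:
L = 16 (L = 4*4 = 16)
(11*1)*((0*1)*L) = (11*1)*((0*1)*16) = 11*(0*16) = 11*0 = 0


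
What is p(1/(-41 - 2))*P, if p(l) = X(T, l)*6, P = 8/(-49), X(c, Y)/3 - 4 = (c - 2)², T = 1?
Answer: -720/49 ≈ -14.694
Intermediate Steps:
X(c, Y) = 12 + 3*(-2 + c)² (X(c, Y) = 12 + 3*(c - 2)² = 12 + 3*(-2 + c)²)
P = -8/49 (P = 8*(-1/49) = -8/49 ≈ -0.16327)
p(l) = 90 (p(l) = (12 + 3*(-2 + 1)²)*6 = (12 + 3*(-1)²)*6 = (12 + 3*1)*6 = (12 + 3)*6 = 15*6 = 90)
p(1/(-41 - 2))*P = 90*(-8/49) = -720/49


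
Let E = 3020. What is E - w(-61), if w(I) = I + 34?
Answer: 3047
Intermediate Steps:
w(I) = 34 + I
E - w(-61) = 3020 - (34 - 61) = 3020 - 1*(-27) = 3020 + 27 = 3047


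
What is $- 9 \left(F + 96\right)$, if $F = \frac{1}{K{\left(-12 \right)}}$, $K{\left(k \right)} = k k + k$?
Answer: $- \frac{38019}{44} \approx -864.07$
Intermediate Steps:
$K{\left(k \right)} = k + k^{2}$ ($K{\left(k \right)} = k^{2} + k = k + k^{2}$)
$F = \frac{1}{132}$ ($F = \frac{1}{\left(-12\right) \left(1 - 12\right)} = \frac{1}{\left(-12\right) \left(-11\right)} = \frac{1}{132} \approx 0.0075758$)
$- 9 \left(F + 96\right) = - 9 \left(\frac{1}{132} + 96\right) = \left(-9\right) \frac{12673}{132} = - \frac{38019}{44}$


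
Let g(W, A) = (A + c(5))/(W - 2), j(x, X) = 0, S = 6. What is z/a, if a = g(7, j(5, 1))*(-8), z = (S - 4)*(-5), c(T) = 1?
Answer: 25/4 ≈ 6.2500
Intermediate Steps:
g(W, A) = (1 + A)/(-2 + W) (g(W, A) = (A + 1)/(W - 2) = (1 + A)/(-2 + W))
z = -10 (z = (6 - 4)*(-5) = 2*(-5) = -10)
a = -8/5 (a = ((1 + 0)/(-2 + 7))*(-8) = (1/5)*(-8) = -8/5 ≈ -1.6000)
z/a = -10/(-8/5) = -10*(-5/8) = 25/4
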